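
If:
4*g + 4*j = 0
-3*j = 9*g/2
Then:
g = 0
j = 0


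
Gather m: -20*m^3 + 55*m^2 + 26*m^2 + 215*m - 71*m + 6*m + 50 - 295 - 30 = -20*m^3 + 81*m^2 + 150*m - 275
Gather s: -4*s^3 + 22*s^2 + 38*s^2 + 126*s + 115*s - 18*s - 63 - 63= -4*s^3 + 60*s^2 + 223*s - 126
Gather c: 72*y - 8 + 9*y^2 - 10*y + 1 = 9*y^2 + 62*y - 7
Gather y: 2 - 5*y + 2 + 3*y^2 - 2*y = 3*y^2 - 7*y + 4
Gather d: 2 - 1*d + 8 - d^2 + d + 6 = 16 - d^2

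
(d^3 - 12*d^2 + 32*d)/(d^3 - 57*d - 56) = d*(d - 4)/(d^2 + 8*d + 7)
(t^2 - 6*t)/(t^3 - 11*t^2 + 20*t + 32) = t*(t - 6)/(t^3 - 11*t^2 + 20*t + 32)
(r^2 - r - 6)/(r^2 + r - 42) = (r^2 - r - 6)/(r^2 + r - 42)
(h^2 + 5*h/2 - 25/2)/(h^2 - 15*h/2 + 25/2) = (h + 5)/(h - 5)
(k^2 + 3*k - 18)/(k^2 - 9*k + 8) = (k^2 + 3*k - 18)/(k^2 - 9*k + 8)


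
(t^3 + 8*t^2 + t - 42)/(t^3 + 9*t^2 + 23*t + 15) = (t^2 + 5*t - 14)/(t^2 + 6*t + 5)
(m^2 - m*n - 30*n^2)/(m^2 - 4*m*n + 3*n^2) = (m^2 - m*n - 30*n^2)/(m^2 - 4*m*n + 3*n^2)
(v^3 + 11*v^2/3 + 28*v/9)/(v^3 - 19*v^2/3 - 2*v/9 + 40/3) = v*(3*v + 7)/(3*v^2 - 23*v + 30)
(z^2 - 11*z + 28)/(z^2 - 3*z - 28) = (z - 4)/(z + 4)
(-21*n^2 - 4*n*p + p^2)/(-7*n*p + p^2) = (3*n + p)/p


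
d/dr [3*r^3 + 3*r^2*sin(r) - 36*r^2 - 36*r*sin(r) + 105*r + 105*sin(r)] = 3*r^2*cos(r) + 9*r^2 + 6*r*sin(r) - 36*r*cos(r) - 72*r - 36*sin(r) + 105*cos(r) + 105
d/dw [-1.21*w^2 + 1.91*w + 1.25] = 1.91 - 2.42*w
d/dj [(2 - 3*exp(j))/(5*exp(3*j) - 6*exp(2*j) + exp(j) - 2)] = ((3*exp(j) - 2)*(15*exp(2*j) - 12*exp(j) + 1) - 15*exp(3*j) + 18*exp(2*j) - 3*exp(j) + 6)*exp(j)/(5*exp(3*j) - 6*exp(2*j) + exp(j) - 2)^2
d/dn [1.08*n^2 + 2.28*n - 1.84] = 2.16*n + 2.28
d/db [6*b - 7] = 6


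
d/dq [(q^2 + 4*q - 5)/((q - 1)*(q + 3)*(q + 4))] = (-q^2 - 10*q - 23)/(q^4 + 14*q^3 + 73*q^2 + 168*q + 144)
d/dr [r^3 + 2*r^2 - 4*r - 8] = 3*r^2 + 4*r - 4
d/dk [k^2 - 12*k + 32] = 2*k - 12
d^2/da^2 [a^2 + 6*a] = 2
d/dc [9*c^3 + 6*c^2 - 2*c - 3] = 27*c^2 + 12*c - 2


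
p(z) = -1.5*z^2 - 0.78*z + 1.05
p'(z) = -3.0*z - 0.78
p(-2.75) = -8.15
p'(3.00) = -9.78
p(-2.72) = -7.93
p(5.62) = -50.71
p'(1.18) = -4.32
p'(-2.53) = 6.81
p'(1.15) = -4.23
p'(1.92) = -6.54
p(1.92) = -5.98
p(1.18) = -1.96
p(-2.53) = -6.58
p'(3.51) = -11.31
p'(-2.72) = 7.38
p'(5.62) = -17.64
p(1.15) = -1.83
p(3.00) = -14.79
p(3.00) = -14.79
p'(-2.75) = 7.47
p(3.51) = -20.17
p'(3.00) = -9.78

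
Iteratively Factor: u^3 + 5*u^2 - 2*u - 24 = (u + 4)*(u^2 + u - 6) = (u + 3)*(u + 4)*(u - 2)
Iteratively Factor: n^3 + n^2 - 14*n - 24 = (n + 2)*(n^2 - n - 12) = (n + 2)*(n + 3)*(n - 4)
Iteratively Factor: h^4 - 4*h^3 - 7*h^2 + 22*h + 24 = (h + 2)*(h^3 - 6*h^2 + 5*h + 12) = (h - 4)*(h + 2)*(h^2 - 2*h - 3) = (h - 4)*(h + 1)*(h + 2)*(h - 3)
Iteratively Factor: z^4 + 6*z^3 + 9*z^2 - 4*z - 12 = (z + 2)*(z^3 + 4*z^2 + z - 6) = (z - 1)*(z + 2)*(z^2 + 5*z + 6) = (z - 1)*(z + 2)*(z + 3)*(z + 2)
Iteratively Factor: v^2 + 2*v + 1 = (v + 1)*(v + 1)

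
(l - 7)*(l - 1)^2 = l^3 - 9*l^2 + 15*l - 7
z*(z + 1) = z^2 + z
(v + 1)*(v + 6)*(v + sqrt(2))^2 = v^4 + 2*sqrt(2)*v^3 + 7*v^3 + 8*v^2 + 14*sqrt(2)*v^2 + 14*v + 12*sqrt(2)*v + 12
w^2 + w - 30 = (w - 5)*(w + 6)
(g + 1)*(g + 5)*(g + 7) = g^3 + 13*g^2 + 47*g + 35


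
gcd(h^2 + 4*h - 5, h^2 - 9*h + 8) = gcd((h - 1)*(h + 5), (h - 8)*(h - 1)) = h - 1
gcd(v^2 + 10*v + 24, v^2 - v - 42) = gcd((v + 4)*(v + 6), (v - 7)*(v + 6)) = v + 6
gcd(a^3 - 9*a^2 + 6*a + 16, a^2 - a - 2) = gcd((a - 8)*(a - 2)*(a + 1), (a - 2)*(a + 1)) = a^2 - a - 2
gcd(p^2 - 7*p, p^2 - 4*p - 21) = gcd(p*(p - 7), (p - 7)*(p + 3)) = p - 7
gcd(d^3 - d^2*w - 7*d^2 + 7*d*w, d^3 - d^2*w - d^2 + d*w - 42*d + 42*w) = -d^2 + d*w + 7*d - 7*w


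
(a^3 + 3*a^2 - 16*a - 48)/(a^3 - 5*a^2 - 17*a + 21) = (a^2 - 16)/(a^2 - 8*a + 7)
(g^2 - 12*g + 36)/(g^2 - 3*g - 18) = (g - 6)/(g + 3)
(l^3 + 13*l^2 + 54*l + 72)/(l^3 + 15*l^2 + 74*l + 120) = (l + 3)/(l + 5)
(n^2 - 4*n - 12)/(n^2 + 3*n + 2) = (n - 6)/(n + 1)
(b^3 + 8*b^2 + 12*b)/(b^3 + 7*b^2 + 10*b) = (b + 6)/(b + 5)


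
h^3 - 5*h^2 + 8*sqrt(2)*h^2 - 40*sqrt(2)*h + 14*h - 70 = (h - 5)*(h + sqrt(2))*(h + 7*sqrt(2))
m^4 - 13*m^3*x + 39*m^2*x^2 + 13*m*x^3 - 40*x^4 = (m - 8*x)*(m - 5*x)*(m - x)*(m + x)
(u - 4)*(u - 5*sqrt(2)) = u^2 - 5*sqrt(2)*u - 4*u + 20*sqrt(2)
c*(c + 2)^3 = c^4 + 6*c^3 + 12*c^2 + 8*c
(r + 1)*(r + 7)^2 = r^3 + 15*r^2 + 63*r + 49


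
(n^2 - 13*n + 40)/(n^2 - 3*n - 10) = (n - 8)/(n + 2)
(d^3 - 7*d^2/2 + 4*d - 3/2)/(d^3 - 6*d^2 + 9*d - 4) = (d - 3/2)/(d - 4)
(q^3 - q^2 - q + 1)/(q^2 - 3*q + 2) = (q^2 - 1)/(q - 2)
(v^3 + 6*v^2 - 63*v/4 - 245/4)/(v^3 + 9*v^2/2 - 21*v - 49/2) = (v + 5/2)/(v + 1)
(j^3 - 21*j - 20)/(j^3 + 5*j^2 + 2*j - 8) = (j^2 - 4*j - 5)/(j^2 + j - 2)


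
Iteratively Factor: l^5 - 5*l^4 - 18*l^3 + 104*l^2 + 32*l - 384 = (l - 3)*(l^4 - 2*l^3 - 24*l^2 + 32*l + 128) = (l - 3)*(l + 4)*(l^3 - 6*l^2 + 32) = (l - 4)*(l - 3)*(l + 4)*(l^2 - 2*l - 8) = (l - 4)^2*(l - 3)*(l + 4)*(l + 2)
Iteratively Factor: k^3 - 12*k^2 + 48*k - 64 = (k - 4)*(k^2 - 8*k + 16) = (k - 4)^2*(k - 4)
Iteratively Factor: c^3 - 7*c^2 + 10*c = (c - 2)*(c^2 - 5*c) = c*(c - 2)*(c - 5)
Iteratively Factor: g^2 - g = (g - 1)*(g)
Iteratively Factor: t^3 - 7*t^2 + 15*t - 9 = (t - 3)*(t^2 - 4*t + 3) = (t - 3)*(t - 1)*(t - 3)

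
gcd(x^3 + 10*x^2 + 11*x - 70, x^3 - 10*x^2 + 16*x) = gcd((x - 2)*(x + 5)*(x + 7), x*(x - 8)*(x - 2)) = x - 2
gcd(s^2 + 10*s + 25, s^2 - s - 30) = s + 5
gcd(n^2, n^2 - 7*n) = n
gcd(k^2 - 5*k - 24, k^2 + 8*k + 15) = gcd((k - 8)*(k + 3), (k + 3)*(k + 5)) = k + 3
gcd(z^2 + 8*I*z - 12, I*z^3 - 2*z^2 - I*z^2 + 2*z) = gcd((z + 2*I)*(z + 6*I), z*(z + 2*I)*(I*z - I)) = z + 2*I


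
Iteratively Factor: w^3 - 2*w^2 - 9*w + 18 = (w + 3)*(w^2 - 5*w + 6) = (w - 2)*(w + 3)*(w - 3)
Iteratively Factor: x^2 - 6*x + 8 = (x - 4)*(x - 2)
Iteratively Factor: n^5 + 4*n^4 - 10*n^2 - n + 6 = (n + 1)*(n^4 + 3*n^3 - 3*n^2 - 7*n + 6) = (n + 1)*(n + 3)*(n^3 - 3*n + 2) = (n + 1)*(n + 2)*(n + 3)*(n^2 - 2*n + 1) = (n - 1)*(n + 1)*(n + 2)*(n + 3)*(n - 1)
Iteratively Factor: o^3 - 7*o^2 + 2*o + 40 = (o + 2)*(o^2 - 9*o + 20) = (o - 5)*(o + 2)*(o - 4)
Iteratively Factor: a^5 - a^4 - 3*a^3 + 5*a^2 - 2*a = (a)*(a^4 - a^3 - 3*a^2 + 5*a - 2) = a*(a - 1)*(a^3 - 3*a + 2) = a*(a - 1)*(a + 2)*(a^2 - 2*a + 1) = a*(a - 1)^2*(a + 2)*(a - 1)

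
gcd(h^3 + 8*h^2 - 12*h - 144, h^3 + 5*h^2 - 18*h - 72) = h^2 + 2*h - 24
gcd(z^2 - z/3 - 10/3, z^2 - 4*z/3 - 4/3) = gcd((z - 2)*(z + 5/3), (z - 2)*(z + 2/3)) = z - 2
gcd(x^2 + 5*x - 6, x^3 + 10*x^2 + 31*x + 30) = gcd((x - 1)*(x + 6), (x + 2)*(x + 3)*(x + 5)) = 1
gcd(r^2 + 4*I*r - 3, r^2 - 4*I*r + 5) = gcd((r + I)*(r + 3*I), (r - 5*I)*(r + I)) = r + I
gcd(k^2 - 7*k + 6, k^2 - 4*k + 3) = k - 1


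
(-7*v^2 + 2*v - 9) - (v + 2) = -7*v^2 + v - 11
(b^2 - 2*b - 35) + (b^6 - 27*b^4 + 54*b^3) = b^6 - 27*b^4 + 54*b^3 + b^2 - 2*b - 35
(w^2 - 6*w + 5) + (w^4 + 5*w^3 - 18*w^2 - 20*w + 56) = w^4 + 5*w^3 - 17*w^2 - 26*w + 61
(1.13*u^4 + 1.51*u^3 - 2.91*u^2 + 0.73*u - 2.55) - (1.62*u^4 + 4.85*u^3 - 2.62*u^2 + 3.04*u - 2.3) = -0.49*u^4 - 3.34*u^3 - 0.29*u^2 - 2.31*u - 0.25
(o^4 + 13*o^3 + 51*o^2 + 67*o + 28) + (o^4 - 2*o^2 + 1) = 2*o^4 + 13*o^3 + 49*o^2 + 67*o + 29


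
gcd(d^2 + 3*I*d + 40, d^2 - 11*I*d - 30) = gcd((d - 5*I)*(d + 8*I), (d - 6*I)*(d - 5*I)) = d - 5*I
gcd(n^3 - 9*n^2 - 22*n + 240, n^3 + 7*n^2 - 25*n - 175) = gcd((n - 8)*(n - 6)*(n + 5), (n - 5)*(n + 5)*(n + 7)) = n + 5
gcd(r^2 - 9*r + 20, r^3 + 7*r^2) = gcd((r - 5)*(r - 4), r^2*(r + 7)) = 1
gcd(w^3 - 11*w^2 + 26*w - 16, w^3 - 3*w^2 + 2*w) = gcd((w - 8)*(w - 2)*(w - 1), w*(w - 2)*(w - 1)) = w^2 - 3*w + 2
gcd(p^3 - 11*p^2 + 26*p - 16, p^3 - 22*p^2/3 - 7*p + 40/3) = p^2 - 9*p + 8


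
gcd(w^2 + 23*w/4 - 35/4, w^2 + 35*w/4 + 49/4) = w + 7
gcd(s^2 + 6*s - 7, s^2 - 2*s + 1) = s - 1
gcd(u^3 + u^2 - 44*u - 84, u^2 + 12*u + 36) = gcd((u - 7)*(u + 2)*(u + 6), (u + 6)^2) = u + 6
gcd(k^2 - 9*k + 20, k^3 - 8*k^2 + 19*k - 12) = k - 4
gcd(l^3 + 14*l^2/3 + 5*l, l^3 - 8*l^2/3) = l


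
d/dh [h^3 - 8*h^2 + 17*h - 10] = 3*h^2 - 16*h + 17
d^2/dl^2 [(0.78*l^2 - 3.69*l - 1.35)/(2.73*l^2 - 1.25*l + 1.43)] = (-49.678902*l^3 - 78.638742*l^2 + 114.073596*l - 3.679926)/(20.346417*l^6 - 27.948375*l^5 + 44.769816*l^4 - 31.232375*l^3 + 23.450856*l^2 - 7.668375*l + 2.924207)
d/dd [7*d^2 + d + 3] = 14*d + 1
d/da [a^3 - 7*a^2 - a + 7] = 3*a^2 - 14*a - 1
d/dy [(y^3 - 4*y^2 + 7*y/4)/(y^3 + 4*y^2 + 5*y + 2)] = (16*y^3 - 3*y^2 - 39*y + 7)/(2*(y^5 + 7*y^4 + 19*y^3 + 25*y^2 + 16*y + 4))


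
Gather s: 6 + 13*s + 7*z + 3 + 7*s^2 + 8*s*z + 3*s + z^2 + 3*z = 7*s^2 + s*(8*z + 16) + z^2 + 10*z + 9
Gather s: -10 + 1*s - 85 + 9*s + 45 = 10*s - 50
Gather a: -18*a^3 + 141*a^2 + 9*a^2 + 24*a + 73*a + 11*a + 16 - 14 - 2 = -18*a^3 + 150*a^2 + 108*a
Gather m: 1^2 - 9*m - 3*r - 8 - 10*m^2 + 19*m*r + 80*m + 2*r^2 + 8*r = -10*m^2 + m*(19*r + 71) + 2*r^2 + 5*r - 7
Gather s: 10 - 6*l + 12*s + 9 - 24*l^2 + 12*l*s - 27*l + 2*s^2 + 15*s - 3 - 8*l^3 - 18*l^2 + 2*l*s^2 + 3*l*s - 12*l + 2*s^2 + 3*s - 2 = -8*l^3 - 42*l^2 - 45*l + s^2*(2*l + 4) + s*(15*l + 30) + 14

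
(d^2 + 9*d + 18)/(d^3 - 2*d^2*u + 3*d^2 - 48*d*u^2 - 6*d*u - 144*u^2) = (-d - 6)/(-d^2 + 2*d*u + 48*u^2)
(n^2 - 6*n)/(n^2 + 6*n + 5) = n*(n - 6)/(n^2 + 6*n + 5)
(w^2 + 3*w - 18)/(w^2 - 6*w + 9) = (w + 6)/(w - 3)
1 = 1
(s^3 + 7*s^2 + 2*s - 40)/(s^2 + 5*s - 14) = (s^2 + 9*s + 20)/(s + 7)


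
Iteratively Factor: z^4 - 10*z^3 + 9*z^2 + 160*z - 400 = (z - 5)*(z^3 - 5*z^2 - 16*z + 80) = (z - 5)*(z - 4)*(z^2 - z - 20) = (z - 5)*(z - 4)*(z + 4)*(z - 5)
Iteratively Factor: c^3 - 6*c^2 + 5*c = (c - 5)*(c^2 - c) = c*(c - 5)*(c - 1)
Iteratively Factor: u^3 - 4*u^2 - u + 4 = (u + 1)*(u^2 - 5*u + 4) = (u - 4)*(u + 1)*(u - 1)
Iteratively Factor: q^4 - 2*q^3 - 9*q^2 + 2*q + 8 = (q - 1)*(q^3 - q^2 - 10*q - 8) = (q - 1)*(q + 1)*(q^2 - 2*q - 8) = (q - 4)*(q - 1)*(q + 1)*(q + 2)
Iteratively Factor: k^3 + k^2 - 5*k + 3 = (k - 1)*(k^2 + 2*k - 3) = (k - 1)^2*(k + 3)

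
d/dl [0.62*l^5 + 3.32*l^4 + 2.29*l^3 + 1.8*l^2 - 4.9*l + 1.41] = 3.1*l^4 + 13.28*l^3 + 6.87*l^2 + 3.6*l - 4.9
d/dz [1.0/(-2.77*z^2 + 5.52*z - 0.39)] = (5.54*z - 5.52)/(2.77*z^2 - 5.52*z + 0.39)^2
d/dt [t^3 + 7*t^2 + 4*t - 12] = 3*t^2 + 14*t + 4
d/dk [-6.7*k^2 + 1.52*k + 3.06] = 1.52 - 13.4*k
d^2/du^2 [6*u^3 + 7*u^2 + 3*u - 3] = 36*u + 14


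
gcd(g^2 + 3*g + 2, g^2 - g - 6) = g + 2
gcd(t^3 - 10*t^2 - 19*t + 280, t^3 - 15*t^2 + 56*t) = t^2 - 15*t + 56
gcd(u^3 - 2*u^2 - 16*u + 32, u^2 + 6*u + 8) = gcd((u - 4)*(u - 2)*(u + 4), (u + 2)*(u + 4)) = u + 4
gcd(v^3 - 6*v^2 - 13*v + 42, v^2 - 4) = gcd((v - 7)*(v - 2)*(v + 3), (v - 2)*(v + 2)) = v - 2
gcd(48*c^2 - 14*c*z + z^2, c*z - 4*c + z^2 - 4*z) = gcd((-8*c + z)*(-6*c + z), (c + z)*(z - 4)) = 1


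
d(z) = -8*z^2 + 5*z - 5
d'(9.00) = -139.00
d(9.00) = -608.00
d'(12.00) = -187.00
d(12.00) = -1097.00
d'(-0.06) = 5.96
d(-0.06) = -5.33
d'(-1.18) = 23.88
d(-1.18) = -22.04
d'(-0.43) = 11.88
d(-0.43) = -8.63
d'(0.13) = 2.92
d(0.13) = -4.49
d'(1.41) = -17.56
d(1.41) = -13.85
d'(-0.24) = 8.84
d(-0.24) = -6.66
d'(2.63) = -37.08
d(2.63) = -47.19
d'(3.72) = -54.52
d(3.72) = -97.11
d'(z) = 5 - 16*z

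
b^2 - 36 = (b - 6)*(b + 6)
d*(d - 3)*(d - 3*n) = d^3 - 3*d^2*n - 3*d^2 + 9*d*n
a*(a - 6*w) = a^2 - 6*a*w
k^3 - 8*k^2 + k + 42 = (k - 7)*(k - 3)*(k + 2)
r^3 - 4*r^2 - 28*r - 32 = (r - 8)*(r + 2)^2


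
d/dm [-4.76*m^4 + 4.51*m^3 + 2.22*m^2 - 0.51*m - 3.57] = -19.04*m^3 + 13.53*m^2 + 4.44*m - 0.51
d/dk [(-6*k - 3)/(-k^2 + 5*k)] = 3*(-2*k^2 - 2*k + 5)/(k^2*(k^2 - 10*k + 25))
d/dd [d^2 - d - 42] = 2*d - 1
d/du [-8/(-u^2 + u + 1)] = 8*(1 - 2*u)/(-u^2 + u + 1)^2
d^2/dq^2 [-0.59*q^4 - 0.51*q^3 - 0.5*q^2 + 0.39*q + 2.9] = -7.08*q^2 - 3.06*q - 1.0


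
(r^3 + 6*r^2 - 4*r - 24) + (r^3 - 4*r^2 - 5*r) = 2*r^3 + 2*r^2 - 9*r - 24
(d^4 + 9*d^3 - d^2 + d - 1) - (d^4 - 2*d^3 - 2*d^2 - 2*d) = 11*d^3 + d^2 + 3*d - 1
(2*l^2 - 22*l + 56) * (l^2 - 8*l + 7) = 2*l^4 - 38*l^3 + 246*l^2 - 602*l + 392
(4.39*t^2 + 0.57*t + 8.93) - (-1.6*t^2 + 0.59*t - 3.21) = 5.99*t^2 - 0.02*t + 12.14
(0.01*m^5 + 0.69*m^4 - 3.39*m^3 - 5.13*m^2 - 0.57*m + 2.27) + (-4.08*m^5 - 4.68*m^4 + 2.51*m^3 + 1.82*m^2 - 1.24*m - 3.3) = -4.07*m^5 - 3.99*m^4 - 0.88*m^3 - 3.31*m^2 - 1.81*m - 1.03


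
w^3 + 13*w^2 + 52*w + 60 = (w + 2)*(w + 5)*(w + 6)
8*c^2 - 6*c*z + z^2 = (-4*c + z)*(-2*c + z)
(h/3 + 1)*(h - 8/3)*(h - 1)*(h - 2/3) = h^4/3 - 4*h^3/9 - 71*h^2/27 + 122*h/27 - 16/9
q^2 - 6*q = q*(q - 6)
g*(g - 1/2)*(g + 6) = g^3 + 11*g^2/2 - 3*g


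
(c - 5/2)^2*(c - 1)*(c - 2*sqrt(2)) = c^4 - 6*c^3 - 2*sqrt(2)*c^3 + 45*c^2/4 + 12*sqrt(2)*c^2 - 45*sqrt(2)*c/2 - 25*c/4 + 25*sqrt(2)/2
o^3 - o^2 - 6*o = o*(o - 3)*(o + 2)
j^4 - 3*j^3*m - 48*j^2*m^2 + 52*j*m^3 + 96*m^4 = (j - 8*m)*(j - 2*m)*(j + m)*(j + 6*m)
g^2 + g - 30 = (g - 5)*(g + 6)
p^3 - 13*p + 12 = (p - 3)*(p - 1)*(p + 4)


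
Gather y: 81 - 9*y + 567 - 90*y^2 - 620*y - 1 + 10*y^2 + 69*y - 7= -80*y^2 - 560*y + 640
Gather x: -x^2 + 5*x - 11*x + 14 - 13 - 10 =-x^2 - 6*x - 9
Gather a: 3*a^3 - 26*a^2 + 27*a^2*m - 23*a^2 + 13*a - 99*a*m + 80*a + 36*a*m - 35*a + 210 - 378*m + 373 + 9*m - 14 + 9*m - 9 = 3*a^3 + a^2*(27*m - 49) + a*(58 - 63*m) - 360*m + 560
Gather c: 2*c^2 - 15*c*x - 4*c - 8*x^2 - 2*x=2*c^2 + c*(-15*x - 4) - 8*x^2 - 2*x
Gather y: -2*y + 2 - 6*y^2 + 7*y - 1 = -6*y^2 + 5*y + 1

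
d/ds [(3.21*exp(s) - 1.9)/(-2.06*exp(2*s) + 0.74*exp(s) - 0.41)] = (6.6126*exp(2*s) - 7.828*exp(s) + 0.0899000000000001)*exp(s)/(4.2436*exp(4*s) - 3.0488*exp(3*s) + 2.2368*exp(2*s) - 0.6068*exp(s) + 0.1681)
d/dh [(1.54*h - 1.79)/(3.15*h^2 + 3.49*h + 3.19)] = (-4.851*h^2 + 11.277*h + 11.1597)/(9.9225*h^4 + 21.987*h^3 + 32.2771*h^2 + 22.2662*h + 10.1761)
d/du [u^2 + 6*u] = 2*u + 6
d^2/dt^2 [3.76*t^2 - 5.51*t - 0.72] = 7.52000000000000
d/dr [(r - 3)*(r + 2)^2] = (r + 2)*(3*r - 4)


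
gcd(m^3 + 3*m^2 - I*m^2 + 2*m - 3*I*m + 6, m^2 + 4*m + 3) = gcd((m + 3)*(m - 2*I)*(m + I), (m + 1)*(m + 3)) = m + 3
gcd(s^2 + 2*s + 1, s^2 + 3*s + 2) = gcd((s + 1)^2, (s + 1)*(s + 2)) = s + 1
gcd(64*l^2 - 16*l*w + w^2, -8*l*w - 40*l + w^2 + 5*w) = -8*l + w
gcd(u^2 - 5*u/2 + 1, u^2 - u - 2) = u - 2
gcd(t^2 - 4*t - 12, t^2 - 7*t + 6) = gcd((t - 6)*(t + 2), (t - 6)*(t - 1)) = t - 6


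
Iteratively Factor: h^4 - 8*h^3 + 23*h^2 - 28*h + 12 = (h - 1)*(h^3 - 7*h^2 + 16*h - 12) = (h - 3)*(h - 1)*(h^2 - 4*h + 4) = (h - 3)*(h - 2)*(h - 1)*(h - 2)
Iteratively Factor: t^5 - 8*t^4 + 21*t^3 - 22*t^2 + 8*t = (t - 2)*(t^4 - 6*t^3 + 9*t^2 - 4*t) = t*(t - 2)*(t^3 - 6*t^2 + 9*t - 4) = t*(t - 2)*(t - 1)*(t^2 - 5*t + 4) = t*(t - 2)*(t - 1)^2*(t - 4)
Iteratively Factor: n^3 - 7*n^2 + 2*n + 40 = (n + 2)*(n^2 - 9*n + 20) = (n - 5)*(n + 2)*(n - 4)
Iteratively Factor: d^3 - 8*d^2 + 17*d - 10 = (d - 5)*(d^2 - 3*d + 2) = (d - 5)*(d - 1)*(d - 2)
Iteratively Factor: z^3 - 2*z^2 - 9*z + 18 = (z - 2)*(z^2 - 9) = (z - 3)*(z - 2)*(z + 3)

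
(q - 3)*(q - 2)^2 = q^3 - 7*q^2 + 16*q - 12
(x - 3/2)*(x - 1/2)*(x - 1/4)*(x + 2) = x^4 - x^3/4 - 13*x^2/4 + 37*x/16 - 3/8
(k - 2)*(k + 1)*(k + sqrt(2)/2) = k^3 - k^2 + sqrt(2)*k^2/2 - 2*k - sqrt(2)*k/2 - sqrt(2)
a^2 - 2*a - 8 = (a - 4)*(a + 2)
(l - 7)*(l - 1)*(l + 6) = l^3 - 2*l^2 - 41*l + 42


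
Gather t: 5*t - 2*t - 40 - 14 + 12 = 3*t - 42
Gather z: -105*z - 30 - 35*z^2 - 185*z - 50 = -35*z^2 - 290*z - 80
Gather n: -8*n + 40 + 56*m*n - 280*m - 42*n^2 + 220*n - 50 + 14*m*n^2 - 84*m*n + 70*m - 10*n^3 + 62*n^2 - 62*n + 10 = -210*m - 10*n^3 + n^2*(14*m + 20) + n*(150 - 28*m)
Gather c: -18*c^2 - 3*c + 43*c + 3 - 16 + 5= -18*c^2 + 40*c - 8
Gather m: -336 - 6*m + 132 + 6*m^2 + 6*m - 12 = 6*m^2 - 216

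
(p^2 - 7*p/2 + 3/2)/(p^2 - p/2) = (p - 3)/p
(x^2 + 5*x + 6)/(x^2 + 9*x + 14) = (x + 3)/(x + 7)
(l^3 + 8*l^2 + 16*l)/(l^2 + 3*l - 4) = l*(l + 4)/(l - 1)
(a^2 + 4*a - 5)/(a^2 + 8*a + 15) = (a - 1)/(a + 3)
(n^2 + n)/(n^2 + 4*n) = (n + 1)/(n + 4)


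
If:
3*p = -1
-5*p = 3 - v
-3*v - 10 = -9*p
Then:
No Solution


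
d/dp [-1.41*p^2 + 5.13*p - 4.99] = 5.13 - 2.82*p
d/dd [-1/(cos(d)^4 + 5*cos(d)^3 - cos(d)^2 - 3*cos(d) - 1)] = -(12*sin(d) + 60*sin(3*d) + 8*sin(4*d))/((cos(2*d) - 1)^2 + 3*cos(d) + 2*cos(2*d) + 5*cos(3*d) - 6)^2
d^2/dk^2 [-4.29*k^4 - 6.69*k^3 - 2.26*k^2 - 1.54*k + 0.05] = -51.48*k^2 - 40.14*k - 4.52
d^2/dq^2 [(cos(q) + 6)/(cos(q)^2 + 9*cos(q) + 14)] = (-9*(1 - cos(2*q))^2*cos(q)/4 - 15*(1 - cos(2*q))^2/4 + 1487*cos(q)/2 - 9*cos(2*q) - 21*cos(3*q) + cos(5*q)/2 + 558)/((cos(q) + 2)^3*(cos(q) + 7)^3)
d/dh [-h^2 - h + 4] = -2*h - 1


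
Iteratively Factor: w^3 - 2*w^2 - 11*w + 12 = (w + 3)*(w^2 - 5*w + 4) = (w - 1)*(w + 3)*(w - 4)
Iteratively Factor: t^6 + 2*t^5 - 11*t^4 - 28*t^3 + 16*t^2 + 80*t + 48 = (t + 2)*(t^5 - 11*t^3 - 6*t^2 + 28*t + 24) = (t + 1)*(t + 2)*(t^4 - t^3 - 10*t^2 + 4*t + 24) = (t + 1)*(t + 2)^2*(t^3 - 3*t^2 - 4*t + 12) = (t - 2)*(t + 1)*(t + 2)^2*(t^2 - t - 6) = (t - 3)*(t - 2)*(t + 1)*(t + 2)^2*(t + 2)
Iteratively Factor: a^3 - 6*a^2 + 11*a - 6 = (a - 3)*(a^2 - 3*a + 2) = (a - 3)*(a - 2)*(a - 1)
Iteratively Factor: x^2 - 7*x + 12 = (x - 4)*(x - 3)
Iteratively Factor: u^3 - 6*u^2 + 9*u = (u - 3)*(u^2 - 3*u) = (u - 3)^2*(u)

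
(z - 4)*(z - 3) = z^2 - 7*z + 12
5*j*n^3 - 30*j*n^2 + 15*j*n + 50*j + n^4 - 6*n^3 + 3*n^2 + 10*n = (5*j + n)*(n - 5)*(n - 2)*(n + 1)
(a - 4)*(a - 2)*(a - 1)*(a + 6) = a^4 - a^3 - 28*a^2 + 76*a - 48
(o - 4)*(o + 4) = o^2 - 16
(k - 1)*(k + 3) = k^2 + 2*k - 3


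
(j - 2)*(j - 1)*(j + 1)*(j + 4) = j^4 + 2*j^3 - 9*j^2 - 2*j + 8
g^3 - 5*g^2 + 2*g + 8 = (g - 4)*(g - 2)*(g + 1)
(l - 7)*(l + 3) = l^2 - 4*l - 21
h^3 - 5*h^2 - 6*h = h*(h - 6)*(h + 1)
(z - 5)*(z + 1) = z^2 - 4*z - 5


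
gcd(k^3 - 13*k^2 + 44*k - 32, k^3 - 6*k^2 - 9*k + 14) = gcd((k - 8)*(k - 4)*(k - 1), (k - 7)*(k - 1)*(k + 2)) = k - 1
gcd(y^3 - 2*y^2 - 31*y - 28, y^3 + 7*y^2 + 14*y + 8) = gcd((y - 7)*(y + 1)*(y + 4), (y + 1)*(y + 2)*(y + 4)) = y^2 + 5*y + 4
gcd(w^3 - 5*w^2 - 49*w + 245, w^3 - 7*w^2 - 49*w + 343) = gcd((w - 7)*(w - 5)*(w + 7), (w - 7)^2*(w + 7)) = w^2 - 49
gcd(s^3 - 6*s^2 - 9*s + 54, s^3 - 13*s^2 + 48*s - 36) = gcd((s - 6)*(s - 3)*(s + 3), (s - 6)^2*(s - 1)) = s - 6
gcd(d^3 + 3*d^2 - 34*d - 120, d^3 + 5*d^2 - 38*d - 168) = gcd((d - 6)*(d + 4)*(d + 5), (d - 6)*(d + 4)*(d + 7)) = d^2 - 2*d - 24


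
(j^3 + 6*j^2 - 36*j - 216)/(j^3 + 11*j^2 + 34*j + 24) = (j^2 - 36)/(j^2 + 5*j + 4)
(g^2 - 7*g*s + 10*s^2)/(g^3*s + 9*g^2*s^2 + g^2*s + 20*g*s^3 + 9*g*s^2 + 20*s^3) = (g^2 - 7*g*s + 10*s^2)/(s*(g^3 + 9*g^2*s + g^2 + 20*g*s^2 + 9*g*s + 20*s^2))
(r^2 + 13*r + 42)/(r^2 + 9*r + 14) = (r + 6)/(r + 2)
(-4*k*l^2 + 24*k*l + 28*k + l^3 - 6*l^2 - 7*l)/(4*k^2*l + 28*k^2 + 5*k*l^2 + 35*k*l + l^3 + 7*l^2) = (-4*k*l^2 + 24*k*l + 28*k + l^3 - 6*l^2 - 7*l)/(4*k^2*l + 28*k^2 + 5*k*l^2 + 35*k*l + l^3 + 7*l^2)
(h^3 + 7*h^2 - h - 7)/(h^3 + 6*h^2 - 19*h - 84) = (h^2 - 1)/(h^2 - h - 12)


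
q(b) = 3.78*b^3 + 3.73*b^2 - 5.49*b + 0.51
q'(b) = 11.34*b^2 + 7.46*b - 5.49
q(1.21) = 6.02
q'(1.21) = 20.14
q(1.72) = 21.34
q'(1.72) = 40.89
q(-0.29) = 2.32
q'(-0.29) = -6.70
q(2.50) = 69.16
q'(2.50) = 84.04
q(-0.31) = 2.46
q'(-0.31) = -6.71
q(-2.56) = -24.41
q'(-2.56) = 49.73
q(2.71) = 88.26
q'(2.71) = 98.01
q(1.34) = 8.95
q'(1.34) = 24.87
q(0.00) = 0.51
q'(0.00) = -5.49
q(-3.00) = -51.51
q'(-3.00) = 74.19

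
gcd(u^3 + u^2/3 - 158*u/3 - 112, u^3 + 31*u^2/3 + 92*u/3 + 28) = u^2 + 25*u/3 + 14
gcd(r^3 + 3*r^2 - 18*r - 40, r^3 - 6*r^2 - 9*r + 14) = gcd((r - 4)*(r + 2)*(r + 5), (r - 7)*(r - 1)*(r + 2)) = r + 2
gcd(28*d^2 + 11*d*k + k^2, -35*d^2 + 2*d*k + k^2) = 7*d + k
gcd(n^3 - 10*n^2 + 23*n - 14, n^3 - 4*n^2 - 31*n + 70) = n^2 - 9*n + 14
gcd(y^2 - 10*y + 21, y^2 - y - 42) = y - 7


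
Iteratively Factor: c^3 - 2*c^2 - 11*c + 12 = (c + 3)*(c^2 - 5*c + 4) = (c - 1)*(c + 3)*(c - 4)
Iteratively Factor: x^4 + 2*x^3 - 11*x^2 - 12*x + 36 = (x + 3)*(x^3 - x^2 - 8*x + 12) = (x - 2)*(x + 3)*(x^2 + x - 6) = (x - 2)*(x + 3)^2*(x - 2)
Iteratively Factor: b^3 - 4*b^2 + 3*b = (b)*(b^2 - 4*b + 3) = b*(b - 3)*(b - 1)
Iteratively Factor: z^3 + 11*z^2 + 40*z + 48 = (z + 3)*(z^2 + 8*z + 16) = (z + 3)*(z + 4)*(z + 4)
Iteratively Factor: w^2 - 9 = (w + 3)*(w - 3)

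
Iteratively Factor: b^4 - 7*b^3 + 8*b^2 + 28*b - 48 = (b - 4)*(b^3 - 3*b^2 - 4*b + 12) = (b - 4)*(b + 2)*(b^2 - 5*b + 6) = (b - 4)*(b - 3)*(b + 2)*(b - 2)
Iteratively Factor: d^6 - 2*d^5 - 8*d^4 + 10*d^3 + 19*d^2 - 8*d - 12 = (d + 1)*(d^5 - 3*d^4 - 5*d^3 + 15*d^2 + 4*d - 12) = (d - 1)*(d + 1)*(d^4 - 2*d^3 - 7*d^2 + 8*d + 12) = (d - 3)*(d - 1)*(d + 1)*(d^3 + d^2 - 4*d - 4) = (d - 3)*(d - 1)*(d + 1)^2*(d^2 - 4) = (d - 3)*(d - 1)*(d + 1)^2*(d + 2)*(d - 2)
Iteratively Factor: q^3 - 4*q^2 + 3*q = (q - 3)*(q^2 - q) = (q - 3)*(q - 1)*(q)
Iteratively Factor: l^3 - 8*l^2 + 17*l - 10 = (l - 5)*(l^2 - 3*l + 2) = (l - 5)*(l - 2)*(l - 1)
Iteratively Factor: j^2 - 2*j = (j - 2)*(j)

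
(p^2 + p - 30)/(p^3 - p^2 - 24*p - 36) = (-p^2 - p + 30)/(-p^3 + p^2 + 24*p + 36)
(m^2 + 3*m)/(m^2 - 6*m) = (m + 3)/(m - 6)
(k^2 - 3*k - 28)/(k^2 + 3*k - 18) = (k^2 - 3*k - 28)/(k^2 + 3*k - 18)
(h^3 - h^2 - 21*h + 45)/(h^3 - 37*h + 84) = (h^2 + 2*h - 15)/(h^2 + 3*h - 28)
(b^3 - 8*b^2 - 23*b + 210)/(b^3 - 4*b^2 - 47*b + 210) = (b^2 - 2*b - 35)/(b^2 + 2*b - 35)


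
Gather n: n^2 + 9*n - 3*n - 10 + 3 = n^2 + 6*n - 7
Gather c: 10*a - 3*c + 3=10*a - 3*c + 3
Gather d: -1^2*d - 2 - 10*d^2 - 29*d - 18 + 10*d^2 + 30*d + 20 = 0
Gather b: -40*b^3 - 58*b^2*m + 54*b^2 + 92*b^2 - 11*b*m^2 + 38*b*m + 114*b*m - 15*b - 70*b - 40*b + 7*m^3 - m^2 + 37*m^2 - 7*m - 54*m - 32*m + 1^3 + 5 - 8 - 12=-40*b^3 + b^2*(146 - 58*m) + b*(-11*m^2 + 152*m - 125) + 7*m^3 + 36*m^2 - 93*m - 14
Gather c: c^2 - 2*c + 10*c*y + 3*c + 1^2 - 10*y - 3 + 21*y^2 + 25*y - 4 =c^2 + c*(10*y + 1) + 21*y^2 + 15*y - 6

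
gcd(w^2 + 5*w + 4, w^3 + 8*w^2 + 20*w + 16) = w + 4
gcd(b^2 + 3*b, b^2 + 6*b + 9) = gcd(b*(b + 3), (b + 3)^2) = b + 3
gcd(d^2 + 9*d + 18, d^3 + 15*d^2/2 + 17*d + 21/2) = d + 3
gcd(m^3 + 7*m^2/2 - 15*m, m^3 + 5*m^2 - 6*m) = m^2 + 6*m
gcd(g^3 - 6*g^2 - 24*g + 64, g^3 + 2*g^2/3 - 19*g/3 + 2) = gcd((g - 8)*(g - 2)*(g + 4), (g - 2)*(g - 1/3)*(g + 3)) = g - 2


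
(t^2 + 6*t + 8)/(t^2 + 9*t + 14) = (t + 4)/(t + 7)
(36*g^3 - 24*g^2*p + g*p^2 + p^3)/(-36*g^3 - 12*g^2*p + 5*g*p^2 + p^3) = (-2*g + p)/(2*g + p)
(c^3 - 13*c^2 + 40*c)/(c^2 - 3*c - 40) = c*(c - 5)/(c + 5)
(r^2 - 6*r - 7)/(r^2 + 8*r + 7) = (r - 7)/(r + 7)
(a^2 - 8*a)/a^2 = (a - 8)/a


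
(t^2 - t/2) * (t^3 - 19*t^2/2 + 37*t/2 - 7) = t^5 - 10*t^4 + 93*t^3/4 - 65*t^2/4 + 7*t/2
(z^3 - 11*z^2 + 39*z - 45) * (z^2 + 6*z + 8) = z^5 - 5*z^4 - 19*z^3 + 101*z^2 + 42*z - 360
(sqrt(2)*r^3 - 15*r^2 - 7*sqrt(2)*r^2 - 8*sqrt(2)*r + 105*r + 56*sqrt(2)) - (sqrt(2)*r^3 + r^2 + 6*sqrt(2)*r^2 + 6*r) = -13*sqrt(2)*r^2 - 16*r^2 - 8*sqrt(2)*r + 99*r + 56*sqrt(2)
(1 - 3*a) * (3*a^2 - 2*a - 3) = -9*a^3 + 9*a^2 + 7*a - 3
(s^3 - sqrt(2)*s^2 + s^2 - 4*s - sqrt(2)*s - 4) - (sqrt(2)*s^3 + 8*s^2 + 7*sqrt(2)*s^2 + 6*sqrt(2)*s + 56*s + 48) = -sqrt(2)*s^3 + s^3 - 8*sqrt(2)*s^2 - 7*s^2 - 60*s - 7*sqrt(2)*s - 52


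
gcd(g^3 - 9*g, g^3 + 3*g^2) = g^2 + 3*g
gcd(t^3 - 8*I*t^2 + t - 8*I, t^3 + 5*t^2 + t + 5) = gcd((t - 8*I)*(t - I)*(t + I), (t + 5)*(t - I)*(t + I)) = t^2 + 1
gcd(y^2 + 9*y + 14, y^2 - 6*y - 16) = y + 2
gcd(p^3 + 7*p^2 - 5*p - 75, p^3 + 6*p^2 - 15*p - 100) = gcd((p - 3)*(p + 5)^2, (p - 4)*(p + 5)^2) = p^2 + 10*p + 25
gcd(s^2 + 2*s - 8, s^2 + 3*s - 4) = s + 4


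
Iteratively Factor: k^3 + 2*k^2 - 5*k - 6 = (k + 1)*(k^2 + k - 6) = (k + 1)*(k + 3)*(k - 2)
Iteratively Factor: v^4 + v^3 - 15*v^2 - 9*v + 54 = (v + 3)*(v^3 - 2*v^2 - 9*v + 18) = (v + 3)^2*(v^2 - 5*v + 6) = (v - 2)*(v + 3)^2*(v - 3)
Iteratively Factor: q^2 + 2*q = (q + 2)*(q)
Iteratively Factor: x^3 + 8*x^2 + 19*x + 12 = (x + 4)*(x^2 + 4*x + 3) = (x + 3)*(x + 4)*(x + 1)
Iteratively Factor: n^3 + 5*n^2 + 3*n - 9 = (n - 1)*(n^2 + 6*n + 9) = (n - 1)*(n + 3)*(n + 3)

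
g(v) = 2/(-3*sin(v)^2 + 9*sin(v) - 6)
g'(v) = 2*(6*sin(v)*cos(v) - 9*cos(v))/(-3*sin(v)^2 + 9*sin(v) - 6)^2 = 2*(2*sin(v) - 3)*cos(v)/(3*(sin(v)^2 - 3*sin(v) + 2)^2)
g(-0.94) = -0.13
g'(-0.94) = -0.07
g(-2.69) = -0.19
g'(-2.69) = 0.19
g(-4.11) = -3.22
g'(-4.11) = 11.92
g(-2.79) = -0.21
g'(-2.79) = 0.23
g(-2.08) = -0.12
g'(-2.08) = 0.05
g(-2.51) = -0.16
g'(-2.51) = 0.13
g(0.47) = -0.79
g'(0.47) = -1.74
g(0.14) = -0.42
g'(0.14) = -0.70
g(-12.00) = -0.98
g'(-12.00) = -2.36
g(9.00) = -0.71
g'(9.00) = 1.52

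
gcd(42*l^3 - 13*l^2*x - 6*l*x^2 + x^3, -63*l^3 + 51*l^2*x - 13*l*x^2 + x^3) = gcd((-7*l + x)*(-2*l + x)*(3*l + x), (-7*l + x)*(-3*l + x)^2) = -7*l + x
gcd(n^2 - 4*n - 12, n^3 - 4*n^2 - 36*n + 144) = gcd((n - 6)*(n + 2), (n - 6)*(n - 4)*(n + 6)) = n - 6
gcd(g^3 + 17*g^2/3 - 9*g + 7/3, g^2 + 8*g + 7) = g + 7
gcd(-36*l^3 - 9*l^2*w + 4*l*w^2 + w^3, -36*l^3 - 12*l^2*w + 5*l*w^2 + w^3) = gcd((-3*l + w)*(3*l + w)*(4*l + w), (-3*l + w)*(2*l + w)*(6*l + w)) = -3*l + w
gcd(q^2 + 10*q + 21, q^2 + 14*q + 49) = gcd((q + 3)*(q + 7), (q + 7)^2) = q + 7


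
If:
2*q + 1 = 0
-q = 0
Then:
No Solution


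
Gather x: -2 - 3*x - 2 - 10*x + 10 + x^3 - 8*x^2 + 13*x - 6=x^3 - 8*x^2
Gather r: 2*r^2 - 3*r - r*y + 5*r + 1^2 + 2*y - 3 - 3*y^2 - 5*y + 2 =2*r^2 + r*(2 - y) - 3*y^2 - 3*y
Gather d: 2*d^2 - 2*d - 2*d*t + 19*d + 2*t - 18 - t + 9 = 2*d^2 + d*(17 - 2*t) + t - 9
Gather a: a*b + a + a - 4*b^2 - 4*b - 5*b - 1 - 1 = a*(b + 2) - 4*b^2 - 9*b - 2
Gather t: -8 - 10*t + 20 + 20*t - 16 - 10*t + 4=0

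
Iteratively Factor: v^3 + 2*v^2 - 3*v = (v + 3)*(v^2 - v) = v*(v + 3)*(v - 1)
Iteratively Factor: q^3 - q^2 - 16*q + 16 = (q - 1)*(q^2 - 16) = (q - 1)*(q + 4)*(q - 4)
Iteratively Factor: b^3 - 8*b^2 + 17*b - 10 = (b - 2)*(b^2 - 6*b + 5) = (b - 5)*(b - 2)*(b - 1)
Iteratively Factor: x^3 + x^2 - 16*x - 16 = (x + 4)*(x^2 - 3*x - 4) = (x + 1)*(x + 4)*(x - 4)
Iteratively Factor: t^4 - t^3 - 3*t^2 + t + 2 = (t + 1)*(t^3 - 2*t^2 - t + 2) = (t - 2)*(t + 1)*(t^2 - 1) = (t - 2)*(t + 1)^2*(t - 1)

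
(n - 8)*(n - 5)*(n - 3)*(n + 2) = n^4 - 14*n^3 + 47*n^2 + 38*n - 240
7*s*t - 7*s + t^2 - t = (7*s + t)*(t - 1)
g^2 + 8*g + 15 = (g + 3)*(g + 5)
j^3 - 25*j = j*(j - 5)*(j + 5)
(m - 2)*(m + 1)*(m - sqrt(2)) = m^3 - sqrt(2)*m^2 - m^2 - 2*m + sqrt(2)*m + 2*sqrt(2)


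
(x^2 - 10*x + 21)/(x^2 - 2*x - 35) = (x - 3)/(x + 5)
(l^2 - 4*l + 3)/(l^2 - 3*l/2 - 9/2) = 2*(l - 1)/(2*l + 3)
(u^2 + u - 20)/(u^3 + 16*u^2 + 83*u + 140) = (u - 4)/(u^2 + 11*u + 28)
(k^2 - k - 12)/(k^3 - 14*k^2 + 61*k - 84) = (k + 3)/(k^2 - 10*k + 21)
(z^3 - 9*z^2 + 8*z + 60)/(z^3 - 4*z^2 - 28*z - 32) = (z^2 - 11*z + 30)/(z^2 - 6*z - 16)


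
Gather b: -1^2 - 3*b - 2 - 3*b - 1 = -6*b - 4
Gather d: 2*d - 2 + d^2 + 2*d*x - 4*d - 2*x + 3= d^2 + d*(2*x - 2) - 2*x + 1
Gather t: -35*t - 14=-35*t - 14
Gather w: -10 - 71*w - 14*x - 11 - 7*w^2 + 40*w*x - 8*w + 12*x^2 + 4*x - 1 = -7*w^2 + w*(40*x - 79) + 12*x^2 - 10*x - 22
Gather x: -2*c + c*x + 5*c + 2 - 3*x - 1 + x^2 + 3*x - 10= c*x + 3*c + x^2 - 9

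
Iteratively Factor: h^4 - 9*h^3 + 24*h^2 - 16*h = (h - 4)*(h^3 - 5*h^2 + 4*h) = h*(h - 4)*(h^2 - 5*h + 4) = h*(h - 4)*(h - 1)*(h - 4)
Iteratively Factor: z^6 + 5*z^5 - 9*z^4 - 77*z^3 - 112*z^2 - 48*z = (z + 1)*(z^5 + 4*z^4 - 13*z^3 - 64*z^2 - 48*z) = (z - 4)*(z + 1)*(z^4 + 8*z^3 + 19*z^2 + 12*z) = (z - 4)*(z + 1)*(z + 3)*(z^3 + 5*z^2 + 4*z) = (z - 4)*(z + 1)^2*(z + 3)*(z^2 + 4*z) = (z - 4)*(z + 1)^2*(z + 3)*(z + 4)*(z)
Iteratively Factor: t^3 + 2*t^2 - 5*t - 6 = (t - 2)*(t^2 + 4*t + 3) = (t - 2)*(t + 1)*(t + 3)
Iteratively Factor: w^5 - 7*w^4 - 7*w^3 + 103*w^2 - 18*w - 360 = (w - 5)*(w^4 - 2*w^3 - 17*w^2 + 18*w + 72) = (w - 5)*(w - 4)*(w^3 + 2*w^2 - 9*w - 18) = (w - 5)*(w - 4)*(w + 3)*(w^2 - w - 6) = (w - 5)*(w - 4)*(w - 3)*(w + 3)*(w + 2)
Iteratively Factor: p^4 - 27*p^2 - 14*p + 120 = (p + 4)*(p^3 - 4*p^2 - 11*p + 30) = (p - 5)*(p + 4)*(p^2 + p - 6) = (p - 5)*(p - 2)*(p + 4)*(p + 3)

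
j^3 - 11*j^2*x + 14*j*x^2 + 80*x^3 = (j - 8*x)*(j - 5*x)*(j + 2*x)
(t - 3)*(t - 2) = t^2 - 5*t + 6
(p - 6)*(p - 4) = p^2 - 10*p + 24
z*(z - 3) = z^2 - 3*z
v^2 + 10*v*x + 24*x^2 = (v + 4*x)*(v + 6*x)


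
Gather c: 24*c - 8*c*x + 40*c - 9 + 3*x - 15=c*(64 - 8*x) + 3*x - 24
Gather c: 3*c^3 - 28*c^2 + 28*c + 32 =3*c^3 - 28*c^2 + 28*c + 32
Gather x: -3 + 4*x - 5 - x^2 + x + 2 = -x^2 + 5*x - 6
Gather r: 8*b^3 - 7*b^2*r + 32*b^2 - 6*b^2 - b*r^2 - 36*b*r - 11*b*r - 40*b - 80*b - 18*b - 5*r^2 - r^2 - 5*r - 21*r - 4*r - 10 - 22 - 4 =8*b^3 + 26*b^2 - 138*b + r^2*(-b - 6) + r*(-7*b^2 - 47*b - 30) - 36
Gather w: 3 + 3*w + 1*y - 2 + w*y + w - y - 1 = w*(y + 4)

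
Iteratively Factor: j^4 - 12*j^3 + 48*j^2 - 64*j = (j - 4)*(j^3 - 8*j^2 + 16*j) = (j - 4)^2*(j^2 - 4*j) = (j - 4)^3*(j)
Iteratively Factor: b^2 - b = (b - 1)*(b)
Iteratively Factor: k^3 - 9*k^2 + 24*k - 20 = (k - 5)*(k^2 - 4*k + 4) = (k - 5)*(k - 2)*(k - 2)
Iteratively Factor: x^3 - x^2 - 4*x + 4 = (x - 1)*(x^2 - 4) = (x - 1)*(x + 2)*(x - 2)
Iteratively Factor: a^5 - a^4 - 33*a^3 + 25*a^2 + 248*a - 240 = (a - 3)*(a^4 + 2*a^3 - 27*a^2 - 56*a + 80) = (a - 3)*(a + 4)*(a^3 - 2*a^2 - 19*a + 20) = (a - 3)*(a - 1)*(a + 4)*(a^2 - a - 20) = (a - 3)*(a - 1)*(a + 4)^2*(a - 5)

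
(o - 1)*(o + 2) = o^2 + o - 2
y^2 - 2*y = y*(y - 2)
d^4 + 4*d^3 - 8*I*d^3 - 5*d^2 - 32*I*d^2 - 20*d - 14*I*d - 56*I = (d + 4)*(d - 7*I)*(d - 2*I)*(d + I)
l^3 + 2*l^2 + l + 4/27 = (l + 1/3)^2*(l + 4/3)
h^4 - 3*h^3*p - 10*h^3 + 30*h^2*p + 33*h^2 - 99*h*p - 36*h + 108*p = (h - 4)*(h - 3)^2*(h - 3*p)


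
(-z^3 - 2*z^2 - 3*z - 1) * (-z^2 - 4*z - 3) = z^5 + 6*z^4 + 14*z^3 + 19*z^2 + 13*z + 3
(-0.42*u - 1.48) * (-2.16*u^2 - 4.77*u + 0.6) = 0.9072*u^3 + 5.2002*u^2 + 6.8076*u - 0.888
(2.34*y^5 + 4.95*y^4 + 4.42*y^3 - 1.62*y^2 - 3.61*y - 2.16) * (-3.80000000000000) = -8.892*y^5 - 18.81*y^4 - 16.796*y^3 + 6.156*y^2 + 13.718*y + 8.208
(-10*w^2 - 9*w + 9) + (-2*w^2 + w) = -12*w^2 - 8*w + 9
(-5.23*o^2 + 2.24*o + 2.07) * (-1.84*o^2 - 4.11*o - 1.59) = 9.6232*o^4 + 17.3737*o^3 - 4.6995*o^2 - 12.0693*o - 3.2913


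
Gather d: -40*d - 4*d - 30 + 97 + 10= 77 - 44*d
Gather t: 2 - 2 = 0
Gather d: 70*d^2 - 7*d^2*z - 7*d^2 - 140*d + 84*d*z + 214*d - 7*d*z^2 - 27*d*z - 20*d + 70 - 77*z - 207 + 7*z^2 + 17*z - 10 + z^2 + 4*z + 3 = d^2*(63 - 7*z) + d*(-7*z^2 + 57*z + 54) + 8*z^2 - 56*z - 144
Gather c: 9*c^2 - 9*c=9*c^2 - 9*c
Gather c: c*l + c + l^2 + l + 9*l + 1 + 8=c*(l + 1) + l^2 + 10*l + 9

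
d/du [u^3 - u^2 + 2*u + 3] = 3*u^2 - 2*u + 2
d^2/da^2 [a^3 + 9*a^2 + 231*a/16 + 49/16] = 6*a + 18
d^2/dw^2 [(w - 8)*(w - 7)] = 2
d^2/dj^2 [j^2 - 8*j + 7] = 2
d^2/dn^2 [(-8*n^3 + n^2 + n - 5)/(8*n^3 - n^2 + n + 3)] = 4*(192*n^5 - 408*n^4 + 57*n^3 - 171*n^2 + 84*n - 7)/(512*n^9 - 192*n^8 + 216*n^7 + 527*n^6 - 117*n^5 + 150*n^4 + 199*n^3 - 18*n^2 + 27*n + 27)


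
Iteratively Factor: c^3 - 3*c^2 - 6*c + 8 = (c - 4)*(c^2 + c - 2) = (c - 4)*(c - 1)*(c + 2)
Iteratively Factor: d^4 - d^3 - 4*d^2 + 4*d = (d)*(d^3 - d^2 - 4*d + 4) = d*(d - 2)*(d^2 + d - 2) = d*(d - 2)*(d - 1)*(d + 2)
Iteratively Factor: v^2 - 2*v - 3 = (v + 1)*(v - 3)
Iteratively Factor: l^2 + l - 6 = (l - 2)*(l + 3)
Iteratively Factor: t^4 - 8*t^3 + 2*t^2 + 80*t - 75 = (t - 5)*(t^3 - 3*t^2 - 13*t + 15) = (t - 5)*(t + 3)*(t^2 - 6*t + 5) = (t - 5)*(t - 1)*(t + 3)*(t - 5)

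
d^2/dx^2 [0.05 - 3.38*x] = 0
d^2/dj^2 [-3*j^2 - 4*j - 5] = -6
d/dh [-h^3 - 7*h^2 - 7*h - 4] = -3*h^2 - 14*h - 7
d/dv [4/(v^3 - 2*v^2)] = 4*(4 - 3*v)/(v^3*(v - 2)^2)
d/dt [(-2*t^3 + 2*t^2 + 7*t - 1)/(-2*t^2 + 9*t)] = (4*t^4 - 36*t^3 + 32*t^2 - 4*t + 9)/(t^2*(4*t^2 - 36*t + 81))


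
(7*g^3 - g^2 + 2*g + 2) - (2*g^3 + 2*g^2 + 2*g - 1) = 5*g^3 - 3*g^2 + 3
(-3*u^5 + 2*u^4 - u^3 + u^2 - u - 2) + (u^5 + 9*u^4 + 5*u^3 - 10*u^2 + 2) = -2*u^5 + 11*u^4 + 4*u^3 - 9*u^2 - u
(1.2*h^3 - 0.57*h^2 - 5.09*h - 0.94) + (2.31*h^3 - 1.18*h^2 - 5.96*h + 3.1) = 3.51*h^3 - 1.75*h^2 - 11.05*h + 2.16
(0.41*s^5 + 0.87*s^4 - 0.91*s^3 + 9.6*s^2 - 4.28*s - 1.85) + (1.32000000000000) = 0.41*s^5 + 0.87*s^4 - 0.91*s^3 + 9.6*s^2 - 4.28*s - 0.53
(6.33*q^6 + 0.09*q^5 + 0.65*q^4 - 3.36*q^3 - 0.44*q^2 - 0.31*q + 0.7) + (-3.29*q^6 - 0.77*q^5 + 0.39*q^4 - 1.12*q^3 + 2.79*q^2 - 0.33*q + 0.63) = 3.04*q^6 - 0.68*q^5 + 1.04*q^4 - 4.48*q^3 + 2.35*q^2 - 0.64*q + 1.33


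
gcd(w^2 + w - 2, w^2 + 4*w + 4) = w + 2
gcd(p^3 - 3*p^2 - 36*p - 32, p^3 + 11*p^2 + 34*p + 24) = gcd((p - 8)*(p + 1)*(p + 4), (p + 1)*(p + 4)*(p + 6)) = p^2 + 5*p + 4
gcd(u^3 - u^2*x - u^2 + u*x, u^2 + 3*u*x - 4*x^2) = -u + x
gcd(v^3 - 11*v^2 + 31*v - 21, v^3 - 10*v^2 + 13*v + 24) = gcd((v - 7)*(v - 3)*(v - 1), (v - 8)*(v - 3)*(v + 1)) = v - 3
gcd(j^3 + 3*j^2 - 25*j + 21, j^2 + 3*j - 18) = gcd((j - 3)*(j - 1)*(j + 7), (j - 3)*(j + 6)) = j - 3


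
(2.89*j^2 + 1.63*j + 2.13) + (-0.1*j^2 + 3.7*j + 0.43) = 2.79*j^2 + 5.33*j + 2.56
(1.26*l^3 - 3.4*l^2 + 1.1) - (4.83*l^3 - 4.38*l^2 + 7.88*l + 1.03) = -3.57*l^3 + 0.98*l^2 - 7.88*l + 0.0700000000000001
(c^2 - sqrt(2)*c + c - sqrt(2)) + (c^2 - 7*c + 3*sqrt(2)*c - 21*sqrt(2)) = 2*c^2 - 6*c + 2*sqrt(2)*c - 22*sqrt(2)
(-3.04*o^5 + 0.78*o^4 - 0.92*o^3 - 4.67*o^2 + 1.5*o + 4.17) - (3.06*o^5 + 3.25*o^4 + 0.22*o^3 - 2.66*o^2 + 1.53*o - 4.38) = -6.1*o^5 - 2.47*o^4 - 1.14*o^3 - 2.01*o^2 - 0.03*o + 8.55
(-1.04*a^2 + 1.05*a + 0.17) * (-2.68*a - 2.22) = 2.7872*a^3 - 0.5052*a^2 - 2.7866*a - 0.3774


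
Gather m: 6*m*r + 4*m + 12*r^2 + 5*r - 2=m*(6*r + 4) + 12*r^2 + 5*r - 2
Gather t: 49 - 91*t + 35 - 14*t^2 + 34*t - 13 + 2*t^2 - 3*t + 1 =-12*t^2 - 60*t + 72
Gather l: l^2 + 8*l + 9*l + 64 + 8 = l^2 + 17*l + 72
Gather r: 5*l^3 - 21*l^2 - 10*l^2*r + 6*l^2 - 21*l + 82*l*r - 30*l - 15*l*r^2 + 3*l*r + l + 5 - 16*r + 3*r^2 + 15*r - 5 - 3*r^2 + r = 5*l^3 - 15*l^2 - 15*l*r^2 - 50*l + r*(-10*l^2 + 85*l)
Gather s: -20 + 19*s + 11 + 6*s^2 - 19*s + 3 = 6*s^2 - 6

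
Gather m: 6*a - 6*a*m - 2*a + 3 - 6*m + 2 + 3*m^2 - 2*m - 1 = 4*a + 3*m^2 + m*(-6*a - 8) + 4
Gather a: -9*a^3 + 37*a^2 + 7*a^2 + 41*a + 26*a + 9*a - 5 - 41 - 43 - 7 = -9*a^3 + 44*a^2 + 76*a - 96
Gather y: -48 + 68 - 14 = 6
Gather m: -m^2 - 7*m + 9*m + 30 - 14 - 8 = -m^2 + 2*m + 8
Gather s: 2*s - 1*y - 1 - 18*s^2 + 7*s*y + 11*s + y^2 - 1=-18*s^2 + s*(7*y + 13) + y^2 - y - 2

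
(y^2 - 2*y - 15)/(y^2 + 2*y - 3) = (y - 5)/(y - 1)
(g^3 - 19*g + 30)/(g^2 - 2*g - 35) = (g^2 - 5*g + 6)/(g - 7)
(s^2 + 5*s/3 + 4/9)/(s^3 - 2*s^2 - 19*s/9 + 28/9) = (3*s + 1)/(3*s^2 - 10*s + 7)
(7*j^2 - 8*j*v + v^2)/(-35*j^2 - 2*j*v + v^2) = (-j + v)/(5*j + v)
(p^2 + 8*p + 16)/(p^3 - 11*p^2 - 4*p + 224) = (p + 4)/(p^2 - 15*p + 56)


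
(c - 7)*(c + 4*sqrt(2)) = c^2 - 7*c + 4*sqrt(2)*c - 28*sqrt(2)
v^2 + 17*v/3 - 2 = (v - 1/3)*(v + 6)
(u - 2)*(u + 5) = u^2 + 3*u - 10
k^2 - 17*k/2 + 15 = (k - 6)*(k - 5/2)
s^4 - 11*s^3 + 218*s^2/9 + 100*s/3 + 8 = (s - 6)^2*(s + 1/3)*(s + 2/3)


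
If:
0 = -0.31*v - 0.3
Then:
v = -0.97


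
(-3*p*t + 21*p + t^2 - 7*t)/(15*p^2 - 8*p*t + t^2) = (7 - t)/(5*p - t)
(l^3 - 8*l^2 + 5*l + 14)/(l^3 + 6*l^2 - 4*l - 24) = (l^2 - 6*l - 7)/(l^2 + 8*l + 12)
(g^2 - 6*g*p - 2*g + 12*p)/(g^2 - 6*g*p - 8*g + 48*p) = (g - 2)/(g - 8)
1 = 1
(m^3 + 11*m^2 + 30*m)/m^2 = m + 11 + 30/m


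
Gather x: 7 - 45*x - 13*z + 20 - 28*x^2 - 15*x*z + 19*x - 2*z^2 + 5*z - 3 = -28*x^2 + x*(-15*z - 26) - 2*z^2 - 8*z + 24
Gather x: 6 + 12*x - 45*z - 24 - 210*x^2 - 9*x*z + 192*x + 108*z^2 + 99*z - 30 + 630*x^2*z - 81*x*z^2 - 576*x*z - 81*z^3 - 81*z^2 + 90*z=x^2*(630*z - 210) + x*(-81*z^2 - 585*z + 204) - 81*z^3 + 27*z^2 + 144*z - 48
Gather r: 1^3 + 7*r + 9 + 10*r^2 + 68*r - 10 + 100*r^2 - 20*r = 110*r^2 + 55*r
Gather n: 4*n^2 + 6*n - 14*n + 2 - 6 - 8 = 4*n^2 - 8*n - 12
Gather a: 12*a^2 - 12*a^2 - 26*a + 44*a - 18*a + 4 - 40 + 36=0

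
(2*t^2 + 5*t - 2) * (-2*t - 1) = -4*t^3 - 12*t^2 - t + 2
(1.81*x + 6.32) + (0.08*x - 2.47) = 1.89*x + 3.85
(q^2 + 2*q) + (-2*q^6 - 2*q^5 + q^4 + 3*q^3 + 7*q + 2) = -2*q^6 - 2*q^5 + q^4 + 3*q^3 + q^2 + 9*q + 2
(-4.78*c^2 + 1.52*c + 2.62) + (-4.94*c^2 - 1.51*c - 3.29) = -9.72*c^2 + 0.01*c - 0.67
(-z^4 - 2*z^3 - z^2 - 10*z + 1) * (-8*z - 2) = 8*z^5 + 18*z^4 + 12*z^3 + 82*z^2 + 12*z - 2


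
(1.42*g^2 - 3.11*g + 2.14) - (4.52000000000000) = 1.42*g^2 - 3.11*g - 2.38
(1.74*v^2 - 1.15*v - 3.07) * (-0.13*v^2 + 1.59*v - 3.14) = -0.2262*v^4 + 2.9161*v^3 - 6.893*v^2 - 1.2703*v + 9.6398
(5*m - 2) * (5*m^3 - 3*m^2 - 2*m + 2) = 25*m^4 - 25*m^3 - 4*m^2 + 14*m - 4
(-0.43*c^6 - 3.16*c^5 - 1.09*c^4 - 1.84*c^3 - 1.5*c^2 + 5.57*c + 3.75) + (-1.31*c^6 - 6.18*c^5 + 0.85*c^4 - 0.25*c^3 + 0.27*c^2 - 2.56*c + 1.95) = -1.74*c^6 - 9.34*c^5 - 0.24*c^4 - 2.09*c^3 - 1.23*c^2 + 3.01*c + 5.7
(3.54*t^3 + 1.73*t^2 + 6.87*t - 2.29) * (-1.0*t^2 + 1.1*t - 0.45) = -3.54*t^5 + 2.164*t^4 - 6.56*t^3 + 9.0685*t^2 - 5.6105*t + 1.0305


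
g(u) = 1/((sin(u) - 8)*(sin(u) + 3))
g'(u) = -cos(u)/((sin(u) - 8)*(sin(u) + 3)^2) - cos(u)/((sin(u) - 8)^2*(sin(u) + 3))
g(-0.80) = -0.05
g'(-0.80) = 0.01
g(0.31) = -0.04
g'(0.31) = 0.01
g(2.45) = -0.04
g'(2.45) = -0.00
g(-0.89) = -0.05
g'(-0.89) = 0.01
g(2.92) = -0.04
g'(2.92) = -0.01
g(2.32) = -0.04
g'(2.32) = -0.00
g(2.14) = -0.04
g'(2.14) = -0.00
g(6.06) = -0.04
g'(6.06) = 0.01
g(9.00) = -0.04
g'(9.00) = -0.00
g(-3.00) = -0.04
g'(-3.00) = -0.00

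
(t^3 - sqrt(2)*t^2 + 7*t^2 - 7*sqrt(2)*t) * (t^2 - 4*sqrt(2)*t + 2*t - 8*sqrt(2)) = t^5 - 5*sqrt(2)*t^4 + 9*t^4 - 45*sqrt(2)*t^3 + 22*t^3 - 70*sqrt(2)*t^2 + 72*t^2 + 112*t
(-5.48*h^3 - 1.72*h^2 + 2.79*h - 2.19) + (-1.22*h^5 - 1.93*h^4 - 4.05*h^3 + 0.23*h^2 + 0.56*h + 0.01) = -1.22*h^5 - 1.93*h^4 - 9.53*h^3 - 1.49*h^2 + 3.35*h - 2.18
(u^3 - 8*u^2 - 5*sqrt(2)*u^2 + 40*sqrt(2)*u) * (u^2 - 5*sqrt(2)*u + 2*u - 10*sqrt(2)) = u^5 - 10*sqrt(2)*u^4 - 6*u^4 + 34*u^3 + 60*sqrt(2)*u^3 - 300*u^2 + 160*sqrt(2)*u^2 - 800*u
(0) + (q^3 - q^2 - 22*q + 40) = q^3 - q^2 - 22*q + 40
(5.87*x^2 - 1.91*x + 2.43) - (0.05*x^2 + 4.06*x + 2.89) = 5.82*x^2 - 5.97*x - 0.46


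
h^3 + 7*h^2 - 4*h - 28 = (h - 2)*(h + 2)*(h + 7)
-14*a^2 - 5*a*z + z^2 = (-7*a + z)*(2*a + z)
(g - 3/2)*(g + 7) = g^2 + 11*g/2 - 21/2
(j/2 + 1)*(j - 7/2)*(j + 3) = j^3/2 + 3*j^2/4 - 23*j/4 - 21/2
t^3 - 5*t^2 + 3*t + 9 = (t - 3)^2*(t + 1)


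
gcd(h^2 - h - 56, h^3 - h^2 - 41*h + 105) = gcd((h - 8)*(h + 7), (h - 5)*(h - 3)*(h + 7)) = h + 7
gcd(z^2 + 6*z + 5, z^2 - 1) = z + 1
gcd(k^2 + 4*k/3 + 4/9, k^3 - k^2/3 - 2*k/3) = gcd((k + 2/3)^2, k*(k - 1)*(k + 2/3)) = k + 2/3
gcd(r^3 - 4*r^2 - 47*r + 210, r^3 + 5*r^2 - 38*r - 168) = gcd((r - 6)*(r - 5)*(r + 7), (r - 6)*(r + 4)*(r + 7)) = r^2 + r - 42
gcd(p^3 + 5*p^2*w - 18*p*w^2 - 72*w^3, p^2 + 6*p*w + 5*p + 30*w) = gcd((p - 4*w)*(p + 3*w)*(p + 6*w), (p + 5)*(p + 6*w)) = p + 6*w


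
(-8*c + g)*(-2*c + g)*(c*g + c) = 16*c^3*g + 16*c^3 - 10*c^2*g^2 - 10*c^2*g + c*g^3 + c*g^2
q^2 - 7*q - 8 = (q - 8)*(q + 1)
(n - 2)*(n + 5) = n^2 + 3*n - 10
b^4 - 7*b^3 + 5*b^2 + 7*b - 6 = (b - 6)*(b - 1)^2*(b + 1)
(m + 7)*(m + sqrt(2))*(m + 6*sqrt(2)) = m^3 + 7*m^2 + 7*sqrt(2)*m^2 + 12*m + 49*sqrt(2)*m + 84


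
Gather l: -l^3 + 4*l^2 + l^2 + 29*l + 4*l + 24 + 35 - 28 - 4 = -l^3 + 5*l^2 + 33*l + 27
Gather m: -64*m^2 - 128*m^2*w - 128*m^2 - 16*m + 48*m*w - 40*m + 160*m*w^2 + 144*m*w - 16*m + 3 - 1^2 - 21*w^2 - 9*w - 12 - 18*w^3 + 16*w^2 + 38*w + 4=m^2*(-128*w - 192) + m*(160*w^2 + 192*w - 72) - 18*w^3 - 5*w^2 + 29*w - 6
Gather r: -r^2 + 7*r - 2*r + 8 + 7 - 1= -r^2 + 5*r + 14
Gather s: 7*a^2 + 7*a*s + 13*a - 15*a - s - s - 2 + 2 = 7*a^2 - 2*a + s*(7*a - 2)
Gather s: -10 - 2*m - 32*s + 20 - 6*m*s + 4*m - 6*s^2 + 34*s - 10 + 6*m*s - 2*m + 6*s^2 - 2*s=0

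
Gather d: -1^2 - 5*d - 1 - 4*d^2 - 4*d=-4*d^2 - 9*d - 2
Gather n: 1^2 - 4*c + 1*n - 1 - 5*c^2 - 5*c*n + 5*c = -5*c^2 + c + n*(1 - 5*c)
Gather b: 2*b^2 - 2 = 2*b^2 - 2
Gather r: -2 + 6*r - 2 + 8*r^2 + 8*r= 8*r^2 + 14*r - 4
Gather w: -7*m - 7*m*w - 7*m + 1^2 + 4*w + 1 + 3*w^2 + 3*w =-14*m + 3*w^2 + w*(7 - 7*m) + 2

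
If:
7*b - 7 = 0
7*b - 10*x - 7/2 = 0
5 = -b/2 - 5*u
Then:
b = 1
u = -11/10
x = 7/20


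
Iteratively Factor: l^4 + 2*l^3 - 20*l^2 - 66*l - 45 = (l + 3)*(l^3 - l^2 - 17*l - 15) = (l + 1)*(l + 3)*(l^2 - 2*l - 15) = (l - 5)*(l + 1)*(l + 3)*(l + 3)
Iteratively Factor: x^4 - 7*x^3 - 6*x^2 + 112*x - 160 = (x - 4)*(x^3 - 3*x^2 - 18*x + 40) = (x - 4)*(x - 2)*(x^2 - x - 20) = (x - 4)*(x - 2)*(x + 4)*(x - 5)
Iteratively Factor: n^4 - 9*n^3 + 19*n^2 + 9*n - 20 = (n - 1)*(n^3 - 8*n^2 + 11*n + 20) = (n - 5)*(n - 1)*(n^2 - 3*n - 4) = (n - 5)*(n - 1)*(n + 1)*(n - 4)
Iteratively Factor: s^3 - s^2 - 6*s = (s - 3)*(s^2 + 2*s) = s*(s - 3)*(s + 2)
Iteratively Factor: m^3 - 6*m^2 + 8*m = (m)*(m^2 - 6*m + 8) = m*(m - 2)*(m - 4)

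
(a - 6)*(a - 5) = a^2 - 11*a + 30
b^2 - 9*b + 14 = (b - 7)*(b - 2)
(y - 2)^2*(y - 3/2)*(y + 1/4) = y^4 - 21*y^3/4 + 69*y^2/8 - 7*y/2 - 3/2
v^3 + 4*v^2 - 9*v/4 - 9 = (v - 3/2)*(v + 3/2)*(v + 4)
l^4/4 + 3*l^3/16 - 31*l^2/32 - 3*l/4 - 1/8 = (l/4 + 1/2)*(l - 2)*(l + 1/4)*(l + 1/2)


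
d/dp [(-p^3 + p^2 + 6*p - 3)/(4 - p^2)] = (p^4 - 6*p^2 + 2*p + 24)/(p^4 - 8*p^2 + 16)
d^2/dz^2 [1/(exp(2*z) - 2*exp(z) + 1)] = (4*exp(z) + 2)*exp(z)/(exp(4*z) - 4*exp(3*z) + 6*exp(2*z) - 4*exp(z) + 1)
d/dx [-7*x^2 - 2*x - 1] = -14*x - 2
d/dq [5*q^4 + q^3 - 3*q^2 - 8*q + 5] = 20*q^3 + 3*q^2 - 6*q - 8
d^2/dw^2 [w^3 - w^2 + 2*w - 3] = 6*w - 2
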